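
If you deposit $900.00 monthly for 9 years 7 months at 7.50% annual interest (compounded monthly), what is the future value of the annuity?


Future value of an ordinary annuity: FV = PMT × ((1 + r)^n − 1) / r
Monthly rate r = 0.075/12 = 0.00625, n = 115
FV = $900.00 × ((1 + 0.075/12)^115 − 1) / (0.075/12)
FV = $900.00 × 167.565173
FV = $150,808.66

FV = PMT × ((1+r)^n - 1)/r = $150,808.66


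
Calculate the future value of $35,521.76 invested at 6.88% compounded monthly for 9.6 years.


Compound interest formula: A = P(1 + r/n)^(nt)
A = $35,521.76 × (1 + 0.0688/12)^(12 × 9.6)
Growth factor: (1 + 0.0688/12)^115.2 = 1.9320736
A = $35,521.76 × 1.9320736
A = $68,630.65

A = P(1 + r/n)^(nt) = $68,630.65


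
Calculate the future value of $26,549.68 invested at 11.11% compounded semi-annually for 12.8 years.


Compound interest formula: A = P(1 + r/n)^(nt)
A = $26,549.68 × (1 + 0.1111/2)^(2 × 12.8)
Growth factor: (1 + 0.1111/2)^25.6 = 3.9907777
A = $26,549.68 × 3.9907777
A = $105,953.87

A = P(1 + r/n)^(nt) = $105,953.87


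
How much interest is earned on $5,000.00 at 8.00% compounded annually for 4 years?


Compound interest earned = final amount − principal.
A = P(1 + r/n)^(nt) = $5,000.00 × (1 + 0.08/1)^(1 × 4) = $6,802.44
Interest = A − P = $6,802.44 − $5,000.00 = $1,802.44

Interest = A - P = $1,802.44


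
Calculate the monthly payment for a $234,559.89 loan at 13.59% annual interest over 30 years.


Loan payment formula: PMT = PV × r / (1 − (1 + r)^(−n))
Monthly rate r = 0.1359/12 = 0.011325, n = 360 months
Denominator: 1 − (1 + 0.1359/12)^(−360) = 0.982649
PMT = $234,559.89 × (0.1359/12) / 0.982649
PMT = $2,703.30 per month

PMT = PV × r / (1-(1+r)^(-n)) = $2,703.30/month


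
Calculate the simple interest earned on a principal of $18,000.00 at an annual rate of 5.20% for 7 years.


Simple interest formula: I = P × r × t
I = $18,000.00 × 0.052 × 7
I = $6,552.00

I = P × r × t = $6,552.00


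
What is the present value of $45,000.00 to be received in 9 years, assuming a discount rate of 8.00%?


Present value formula: PV = FV / (1 + r)^t
PV = $45,000.00 / (1 + 0.08)^9
PV = $45,000.00 / 1.999005
PV = $22,511.20

PV = FV / (1 + r)^t = $22,511.20


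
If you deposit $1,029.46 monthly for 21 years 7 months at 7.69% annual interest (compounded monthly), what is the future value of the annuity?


Future value of an ordinary annuity: FV = PMT × ((1 + r)^n − 1) / r
Monthly rate r = 0.0769/12 ≈ 0.00640833, n = 259
FV = $1,029.46 × ((1 + 0.0769/12)^259 − 1) / (0.0769/12)
FV = $1,029.46 × 660.120075
FV = $679,567.21

FV = PMT × ((1+r)^n - 1)/r = $679,567.21


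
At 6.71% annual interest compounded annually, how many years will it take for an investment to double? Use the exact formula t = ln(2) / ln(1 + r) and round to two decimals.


Doubling condition: (1 + r)^t = 2
Take ln of both sides: t × ln(1 + r) = ln(2)
t = ln(2) / ln(1 + r)
t = 0.693147 / 0.064945
t = 10.67

t = ln(2) / ln(1 + r) = 10.67 years


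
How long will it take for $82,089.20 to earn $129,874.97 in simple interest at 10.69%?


Rearrange the simple interest formula for t:
I = P × r × t  ⇒  t = I / (P × r)
t = $129,874.97 / ($82,089.20 × 0.1069)
t = 14.8

t = I/(P×r) = 14.8 years


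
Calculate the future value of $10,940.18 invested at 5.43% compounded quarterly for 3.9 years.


Compound interest formula: A = P(1 + r/n)^(nt)
A = $10,940.18 × (1 + 0.0543/4)^(4 × 3.9)
Growth factor: (1 + 0.0543/4)^15.6 = 1.234104
A = $10,940.18 × 1.234104
A = $13,501.32

A = P(1 + r/n)^(nt) = $13,501.32


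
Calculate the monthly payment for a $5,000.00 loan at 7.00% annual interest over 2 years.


Loan payment formula: PMT = PV × r / (1 − (1 + r)^(−n))
Monthly rate r = 0.07/12 ≈ 0.00583333, n = 24 months
Denominator: 1 − (1 + 0.07/12)^(−24) = 0.130288
PMT = $5,000.00 × (0.07/12) / 0.130288
PMT = $223.86 per month

PMT = PV × r / (1-(1+r)^(-n)) = $223.86/month


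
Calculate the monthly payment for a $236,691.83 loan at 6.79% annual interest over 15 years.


Loan payment formula: PMT = PV × r / (1 − (1 + r)^(−n))
Monthly rate r = 0.0679/12 ≈ 0.00565833, n = 180 months
Denominator: 1 − (1 + 0.0679/12)^(−180) = 0.637826
PMT = $236,691.83 × (0.0679/12) / 0.637826
PMT = $2,099.76 per month

PMT = PV × r / (1-(1+r)^(-n)) = $2,099.76/month


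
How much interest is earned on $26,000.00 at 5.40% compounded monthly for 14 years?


Compound interest earned = final amount − principal.
A = P(1 + r/n)^(nt) = $26,000.00 × (1 + 0.054/12)^(12 × 14) = $55,279.42
Interest = A − P = $55,279.42 − $26,000.00 = $29,279.42

Interest = A - P = $29,279.42


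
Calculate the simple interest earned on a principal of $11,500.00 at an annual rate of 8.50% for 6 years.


Simple interest formula: I = P × r × t
I = $11,500.00 × 0.085 × 6
I = $5,865.00

I = P × r × t = $5,865.00


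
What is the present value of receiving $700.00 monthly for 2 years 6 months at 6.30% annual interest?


Present value of an ordinary annuity: PV = PMT × (1 − (1 + r)^(−n)) / r
Monthly rate r = 0.063/12 = 0.00525, n = 30
PV = $700.00 × (1 − (1 + 0.063/12)^(−30)) / (0.063/12)
PV = $700.00 × 27.689744
PV = $19,382.82

PV = PMT × (1-(1+r)^(-n))/r = $19,382.82


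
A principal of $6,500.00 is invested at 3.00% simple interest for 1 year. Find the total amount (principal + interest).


Total amount formula: A = P(1 + rt) = P + P·r·t
Interest: I = P × r × t = $6,500.00 × 0.03 × 1 = $195.00
A = P + I = $6,500.00 + $195.00 = $6,695.00

A = P + I = P(1 + rt) = $6,695.00


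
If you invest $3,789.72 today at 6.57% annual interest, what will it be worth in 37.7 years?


Future value formula: FV = PV × (1 + r)^t
FV = $3,789.72 × (1 + 0.0657)^37.7
FV = $3,789.72 × 11.011290
FV = $41,729.71

FV = PV × (1 + r)^t = $41,729.71


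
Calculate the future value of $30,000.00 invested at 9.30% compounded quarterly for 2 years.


Compound interest formula: A = P(1 + r/n)^(nt)
A = $30,000.00 × (1 + 0.093/4)^(4 × 2)
Growth factor: (1 + 0.093/4)^8 = 1.2018604
A = $30,000.00 × 1.2018604
A = $36,055.81

A = P(1 + r/n)^(nt) = $36,055.81


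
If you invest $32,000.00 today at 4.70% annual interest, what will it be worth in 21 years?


Future value formula: FV = PV × (1 + r)^t
FV = $32,000.00 × (1 + 0.047)^21
FV = $32,000.00 × 2.6234954
FV = $83,951.85

FV = PV × (1 + r)^t = $83,951.85


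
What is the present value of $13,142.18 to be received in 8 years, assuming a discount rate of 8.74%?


Present value formula: PV = FV / (1 + r)^t
PV = $13,142.18 / (1 + 0.0874)^8
PV = $13,142.18 / 1.954855
PV = $6,722.84

PV = FV / (1 + r)^t = $6,722.84


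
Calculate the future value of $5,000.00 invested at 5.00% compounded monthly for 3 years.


Compound interest formula: A = P(1 + r/n)^(nt)
A = $5,000.00 × (1 + 0.05/12)^(12 × 3)
Growth factor: (1 + 0.05/12)^36 = 1.161472
A = $5,000.00 × 1.161472
A = $5,807.36

A = P(1 + r/n)^(nt) = $5,807.36


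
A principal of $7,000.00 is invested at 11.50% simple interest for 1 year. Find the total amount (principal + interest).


Total amount formula: A = P(1 + rt) = P + P·r·t
Interest: I = P × r × t = $7,000.00 × 0.115 × 1 = $805.00
A = P + I = $7,000.00 + $805.00 = $7,805.00

A = P + I = P(1 + rt) = $7,805.00


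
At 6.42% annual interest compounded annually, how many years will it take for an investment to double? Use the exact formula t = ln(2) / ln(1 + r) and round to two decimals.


Doubling condition: (1 + r)^t = 2
Take ln of both sides: t × ln(1 + r) = ln(2)
t = ln(2) / ln(1 + r)
t = 0.693147 / 0.062223
t = 11.14

t = ln(2) / ln(1 + r) = 11.14 years


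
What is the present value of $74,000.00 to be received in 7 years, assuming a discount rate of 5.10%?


Present value formula: PV = FV / (1 + r)^t
PV = $74,000.00 / (1 + 0.051)^7
PV = $74,000.00 / 1.416508
PV = $52,241.15

PV = FV / (1 + r)^t = $52,241.15


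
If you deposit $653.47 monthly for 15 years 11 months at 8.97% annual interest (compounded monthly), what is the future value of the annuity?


Future value of an ordinary annuity: FV = PMT × ((1 + r)^n − 1) / r
Monthly rate r = 0.0897/12 = 0.007475, n = 191
FV = $653.47 × ((1 + 0.0897/12)^191 − 1) / (0.0897/12)
FV = $653.47 × 421.020066
FV = $275,123.98

FV = PMT × ((1+r)^n - 1)/r = $275,123.98


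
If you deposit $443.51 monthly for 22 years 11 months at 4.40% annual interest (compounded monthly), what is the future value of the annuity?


Future value of an ordinary annuity: FV = PMT × ((1 + r)^n − 1) / r
Monthly rate r = 0.044/12 ≈ 0.00366667, n = 275
FV = $443.51 × ((1 + 0.044/12)^275 − 1) / (0.044/12)
FV = $443.51 × 473.448747
FV = $209,979.25

FV = PMT × ((1+r)^n - 1)/r = $209,979.25


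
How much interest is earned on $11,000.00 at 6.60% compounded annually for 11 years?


Compound interest earned = final amount − principal.
A = P(1 + r/n)^(nt) = $11,000.00 × (1 + 0.066/1)^(1 × 11) = $22,218.87
Interest = A − P = $22,218.87 − $11,000.00 = $11,218.87

Interest = A - P = $11,218.87


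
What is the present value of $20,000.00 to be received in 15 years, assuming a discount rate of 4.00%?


Present value formula: PV = FV / (1 + r)^t
PV = $20,000.00 / (1 + 0.04)^15
PV = $20,000.00 / 1.800944
PV = $11,105.29

PV = FV / (1 + r)^t = $11,105.29


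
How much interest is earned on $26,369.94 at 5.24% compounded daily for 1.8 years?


Compound interest earned = final amount − principal.
A = P(1 + r/n)^(nt) = $26,369.94 × (1 + 0.0524/365)^(365 × 1.8) = $28,978.03
Interest = A − P = $28,978.03 − $26,369.94 = $2,608.09

Interest = A - P = $2,608.09


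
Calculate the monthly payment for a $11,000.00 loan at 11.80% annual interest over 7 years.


Loan payment formula: PMT = PV × r / (1 − (1 + r)^(−n))
Monthly rate r = 0.118/12 ≈ 0.00983333, n = 84 months
Denominator: 1 − (1 + 0.118/12)^(−84) = 0.560433
PMT = $11,000.00 × (0.118/12) / 0.560433
PMT = $193.01 per month

PMT = PV × r / (1-(1+r)^(-n)) = $193.01/month


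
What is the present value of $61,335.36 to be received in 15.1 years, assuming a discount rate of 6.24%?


Present value formula: PV = FV / (1 + r)^t
PV = $61,335.36 / (1 + 0.0624)^15.1
PV = $61,335.36 / 2.494306
PV = $24,590.15

PV = FV / (1 + r)^t = $24,590.15


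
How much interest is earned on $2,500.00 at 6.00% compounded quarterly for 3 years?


Compound interest earned = final amount − principal.
A = P(1 + r/n)^(nt) = $2,500.00 × (1 + 0.06/4)^(4 × 3) = $2,989.05
Interest = A − P = $2,989.05 − $2,500.00 = $489.05

Interest = A - P = $489.05


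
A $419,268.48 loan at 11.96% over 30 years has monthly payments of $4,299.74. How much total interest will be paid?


Total paid over the life of the loan = PMT × n.
Total paid = $4,299.74 × 360 = $1,547,906.40
Total interest = total paid − principal = $1,547,906.40 − $419,268.48 = $1,128,637.92

Total interest = (PMT × n) - PV = $1,128,637.92


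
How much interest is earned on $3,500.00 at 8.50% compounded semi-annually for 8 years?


Compound interest earned = final amount − principal.
A = P(1 + r/n)^(nt) = $3,500.00 × (1 + 0.085/2)^(2 × 8) = $6,812.16
Interest = A − P = $6,812.16 − $3,500.00 = $3,312.16

Interest = A - P = $3,312.16


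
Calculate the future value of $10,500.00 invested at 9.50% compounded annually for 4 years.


Compound interest formula: A = P(1 + r/n)^(nt)
A = $10,500.00 × (1 + 0.095/1)^(1 × 4)
Growth factor: (1 + 0.095/1)^4 = 1.437661
A = $10,500.00 × 1.437661
A = $15,095.44

A = P(1 + r/n)^(nt) = $15,095.44


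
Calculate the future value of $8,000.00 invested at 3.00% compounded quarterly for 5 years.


Compound interest formula: A = P(1 + r/n)^(nt)
A = $8,000.00 × (1 + 0.03/4)^(4 × 5)
Growth factor: (1 + 0.03/4)^20 = 1.161184
A = $8,000.00 × 1.161184
A = $9,289.47

A = P(1 + r/n)^(nt) = $9,289.47


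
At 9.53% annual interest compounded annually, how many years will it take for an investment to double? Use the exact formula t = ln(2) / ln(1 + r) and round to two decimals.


Doubling condition: (1 + r)^t = 2
Take ln of both sides: t × ln(1 + r) = ln(2)
t = ln(2) / ln(1 + r)
t = 0.693147 / 0.091028
t = 7.61

t = ln(2) / ln(1 + r) = 7.61 years


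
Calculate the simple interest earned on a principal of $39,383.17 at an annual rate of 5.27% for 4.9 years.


Simple interest formula: I = P × r × t
I = $39,383.17 × 0.0527 × 4.9
I = $10,169.92

I = P × r × t = $10,169.92


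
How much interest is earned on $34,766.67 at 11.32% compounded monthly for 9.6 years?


Compound interest earned = final amount − principal.
A = P(1 + r/n)^(nt) = $34,766.67 × (1 + 0.1132/12)^(12 × 9.6) = $102,543.33
Interest = A − P = $102,543.33 − $34,766.67 = $67,776.66

Interest = A - P = $67,776.66


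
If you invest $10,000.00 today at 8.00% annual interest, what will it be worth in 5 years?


Future value formula: FV = PV × (1 + r)^t
FV = $10,000.00 × (1 + 0.08)^5
FV = $10,000.00 × 1.469328
FV = $14,693.28

FV = PV × (1 + r)^t = $14,693.28


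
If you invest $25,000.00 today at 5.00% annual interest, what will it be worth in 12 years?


Future value formula: FV = PV × (1 + r)^t
FV = $25,000.00 × (1 + 0.05)^12
FV = $25,000.00 × 1.7958563
FV = $44,896.41

FV = PV × (1 + r)^t = $44,896.41


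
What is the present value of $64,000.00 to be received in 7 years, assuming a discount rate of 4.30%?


Present value formula: PV = FV / (1 + r)^t
PV = $64,000.00 / (1 + 0.043)^7
PV = $64,000.00 / 1.3427345
PV = $47,663.93

PV = FV / (1 + r)^t = $47,663.93


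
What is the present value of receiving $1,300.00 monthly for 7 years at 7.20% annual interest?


Present value of an ordinary annuity: PV = PMT × (1 − (1 + r)^(−n)) / r
Monthly rate r = 0.072/12 = 0.006, n = 84
PV = $1,300.00 × (1 − (1 + 0.072/12)^(−84)) / (0.072/12)
PV = $1,300.00 × 65.830026
PV = $85,579.03

PV = PMT × (1-(1+r)^(-n))/r = $85,579.03


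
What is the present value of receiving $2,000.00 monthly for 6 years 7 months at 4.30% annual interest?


Present value of an ordinary annuity: PV = PMT × (1 − (1 + r)^(−n)) / r
Monthly rate r = 0.043/12 ≈ 0.00358333, n = 79
PV = $2,000.00 × (1 − (1 + 0.043/12)^(−79)) / (0.043/12)
PV = $2,000.00 × 68.696280
PV = $137,392.56

PV = PMT × (1-(1+r)^(-n))/r = $137,392.56


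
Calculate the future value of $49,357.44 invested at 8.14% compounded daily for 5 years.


Compound interest formula: A = P(1 + r/n)^(nt)
A = $49,357.44 × (1 + 0.0814/365)^(365 × 5)
Growth factor: (1 + 0.0814/365)^1825 = 1.502236
A = $49,357.44 × 1.502236
A = $74,146.52

A = P(1 + r/n)^(nt) = $74,146.52


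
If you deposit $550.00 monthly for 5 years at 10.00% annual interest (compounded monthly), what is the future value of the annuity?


Future value of an ordinary annuity: FV = PMT × ((1 + r)^n − 1) / r
Monthly rate r = 0.1/12 ≈ 0.00833333, n = 60
FV = $550.00 × ((1 + 0.1/12)^60 − 1) / (0.1/12)
FV = $550.00 × 77.437072
FV = $42,590.39

FV = PMT × ((1+r)^n - 1)/r = $42,590.39


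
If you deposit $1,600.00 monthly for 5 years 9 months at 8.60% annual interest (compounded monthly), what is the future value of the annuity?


Future value of an ordinary annuity: FV = PMT × ((1 + r)^n − 1) / r
Monthly rate r = 0.086/12 ≈ 0.00716667, n = 69
FV = $1,600.00 × ((1 + 0.086/12)^69 − 1) / (0.086/12)
FV = $1,600.00 × 88.854294
FV = $142,166.87

FV = PMT × ((1+r)^n - 1)/r = $142,166.87


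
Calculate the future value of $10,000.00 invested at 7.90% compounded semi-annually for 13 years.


Compound interest formula: A = P(1 + r/n)^(nt)
A = $10,000.00 × (1 + 0.079/2)^(2 × 13)
Growth factor: (1 + 0.079/2)^26 = 2.738021
A = $10,000.00 × 2.738021
A = $27,380.21

A = P(1 + r/n)^(nt) = $27,380.21


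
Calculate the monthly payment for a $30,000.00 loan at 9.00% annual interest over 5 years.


Loan payment formula: PMT = PV × r / (1 − (1 + r)^(−n))
Monthly rate r = 0.09/12 = 0.0075, n = 60 months
Denominator: 1 − (1 + 0.09/12)^(−60) = 0.361300
PMT = $30,000.00 × (0.09/12) / 0.361300
PMT = $622.75 per month

PMT = PV × r / (1-(1+r)^(-n)) = $622.75/month


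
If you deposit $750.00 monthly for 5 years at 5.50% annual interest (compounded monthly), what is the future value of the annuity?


Future value of an ordinary annuity: FV = PMT × ((1 + r)^n − 1) / r
Monthly rate r = 0.055/12 ≈ 0.00458333, n = 60
FV = $750.00 × ((1 + 0.055/12)^60 − 1) / (0.055/12)
FV = $750.00 × 68.880823
FV = $51,660.62

FV = PMT × ((1+r)^n - 1)/r = $51,660.62


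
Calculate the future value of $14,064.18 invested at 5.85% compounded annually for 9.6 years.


Compound interest formula: A = P(1 + r/n)^(nt)
A = $14,064.18 × (1 + 0.0585/1)^(1 × 9.6)
Growth factor: (1 + 0.0585/1)^9.6 = 1.725966
A = $14,064.18 × 1.725966
A = $24,274.30

A = P(1 + r/n)^(nt) = $24,274.30


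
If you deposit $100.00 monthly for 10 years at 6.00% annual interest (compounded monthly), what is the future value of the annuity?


Future value of an ordinary annuity: FV = PMT × ((1 + r)^n − 1) / r
Monthly rate r = 0.06/12 = 0.005, n = 120
FV = $100.00 × ((1 + 0.06/12)^120 − 1) / (0.06/12)
FV = $100.00 × 163.879347
FV = $16,387.93

FV = PMT × ((1+r)^n - 1)/r = $16,387.93


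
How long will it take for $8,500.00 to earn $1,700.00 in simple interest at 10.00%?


Rearrange the simple interest formula for t:
I = P × r × t  ⇒  t = I / (P × r)
t = $1,700.00 / ($8,500.00 × 0.1)
t = 2

t = I/(P×r) = 2 years


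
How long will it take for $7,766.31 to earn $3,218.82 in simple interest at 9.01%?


Rearrange the simple interest formula for t:
I = P × r × t  ⇒  t = I / (P × r)
t = $3,218.82 / ($7,766.31 × 0.0901)
t = 4.6

t = I/(P×r) = 4.6 years


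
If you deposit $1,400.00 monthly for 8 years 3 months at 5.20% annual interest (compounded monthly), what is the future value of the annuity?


Future value of an ordinary annuity: FV = PMT × ((1 + r)^n − 1) / r
Monthly rate r = 0.052/12 ≈ 0.00433333, n = 99
FV = $1,400.00 × ((1 + 0.052/12)^99 − 1) / (0.052/12)
FV = $1,400.00 × 123.299620
FV = $172,619.47

FV = PMT × ((1+r)^n - 1)/r = $172,619.47


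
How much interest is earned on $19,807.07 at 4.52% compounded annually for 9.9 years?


Compound interest earned = final amount − principal.
A = P(1 + r/n)^(nt) = $19,807.07 × (1 + 0.0452/1)^(1 × 9.9) = $30,682.75
Interest = A − P = $30,682.75 − $19,807.07 = $10,875.68

Interest = A - P = $10,875.68


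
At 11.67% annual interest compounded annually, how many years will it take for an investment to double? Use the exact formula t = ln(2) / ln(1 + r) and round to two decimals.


Doubling condition: (1 + r)^t = 2
Take ln of both sides: t × ln(1 + r) = ln(2)
t = ln(2) / ln(1 + r)
t = 0.693147 / 0.110378
t = 6.28

t = ln(2) / ln(1 + r) = 6.28 years


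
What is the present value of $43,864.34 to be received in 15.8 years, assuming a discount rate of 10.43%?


Present value formula: PV = FV / (1 + r)^t
PV = $43,864.34 / (1 + 0.1043)^15.8
PV = $43,864.34 / 4.794858
PV = $9,148.20

PV = FV / (1 + r)^t = $9,148.20


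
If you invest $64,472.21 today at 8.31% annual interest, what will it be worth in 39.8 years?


Future value formula: FV = PV × (1 + r)^t
FV = $64,472.21 × (1 + 0.0831)^39.8
FV = $64,472.21 × 23.9777552
FV = $1,545,898.87

FV = PV × (1 + r)^t = $1,545,898.87


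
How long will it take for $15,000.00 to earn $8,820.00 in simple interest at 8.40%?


Rearrange the simple interest formula for t:
I = P × r × t  ⇒  t = I / (P × r)
t = $8,820.00 / ($15,000.00 × 0.084)
t = 7

t = I/(P×r) = 7 years


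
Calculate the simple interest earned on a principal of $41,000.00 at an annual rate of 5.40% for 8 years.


Simple interest formula: I = P × r × t
I = $41,000.00 × 0.054 × 8
I = $17,712.00

I = P × r × t = $17,712.00


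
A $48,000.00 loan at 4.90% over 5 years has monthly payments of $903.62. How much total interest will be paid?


Total paid over the life of the loan = PMT × n.
Total paid = $903.62 × 60 = $54,217.20
Total interest = total paid − principal = $54,217.20 − $48,000.00 = $6,217.20

Total interest = (PMT × n) - PV = $6,217.20


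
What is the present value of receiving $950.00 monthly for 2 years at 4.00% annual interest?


Present value of an ordinary annuity: PV = PMT × (1 − (1 + r)^(−n)) / r
Monthly rate r = 0.04/12 ≈ 0.00333333, n = 24
PV = $950.00 × (1 − (1 + 0.04/12)^(−24)) / (0.04/12)
PV = $950.00 × 23.028251
PV = $21,876.84

PV = PMT × (1-(1+r)^(-n))/r = $21,876.84


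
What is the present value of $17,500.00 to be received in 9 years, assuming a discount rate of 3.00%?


Present value formula: PV = FV / (1 + r)^t
PV = $17,500.00 / (1 + 0.03)^9
PV = $17,500.00 / 1.304773
PV = $13,412.29

PV = FV / (1 + r)^t = $13,412.29


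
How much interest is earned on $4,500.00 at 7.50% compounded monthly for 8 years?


Compound interest earned = final amount − principal.
A = P(1 + r/n)^(nt) = $4,500.00 × (1 + 0.075/12)^(12 × 8) = $8,184.24
Interest = A − P = $8,184.24 − $4,500.00 = $3,684.24

Interest = A - P = $3,684.24


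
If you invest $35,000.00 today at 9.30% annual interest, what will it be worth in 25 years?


Future value formula: FV = PV × (1 + r)^t
FV = $35,000.00 × (1 + 0.093)^25
FV = $35,000.00 × 9.236428
FV = $323,274.98

FV = PV × (1 + r)^t = $323,274.98


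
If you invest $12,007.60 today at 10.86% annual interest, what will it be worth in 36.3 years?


Future value formula: FV = PV × (1 + r)^t
FV = $12,007.60 × (1 + 0.1086)^36.3
FV = $12,007.60 × 42.201505
FV = $506,738.79

FV = PV × (1 + r)^t = $506,738.79


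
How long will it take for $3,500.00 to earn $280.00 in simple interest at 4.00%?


Rearrange the simple interest formula for t:
I = P × r × t  ⇒  t = I / (P × r)
t = $280.00 / ($3,500.00 × 0.04)
t = 2

t = I/(P×r) = 2 years


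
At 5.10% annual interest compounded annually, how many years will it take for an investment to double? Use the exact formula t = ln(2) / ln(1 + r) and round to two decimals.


Doubling condition: (1 + r)^t = 2
Take ln of both sides: t × ln(1 + r) = ln(2)
t = ln(2) / ln(1 + r)
t = 0.693147 / 0.049742
t = 13.93

t = ln(2) / ln(1 + r) = 13.93 years


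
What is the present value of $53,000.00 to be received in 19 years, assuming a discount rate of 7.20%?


Present value formula: PV = FV / (1 + r)^t
PV = $53,000.00 / (1 + 0.072)^19
PV = $53,000.00 / 3.747149
PV = $14,144.09

PV = FV / (1 + r)^t = $14,144.09


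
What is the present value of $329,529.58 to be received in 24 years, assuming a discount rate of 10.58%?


Present value formula: PV = FV / (1 + r)^t
PV = $329,529.58 / (1 + 0.1058)^24
PV = $329,529.58 / 11.174756
PV = $29,488.75

PV = FV / (1 + r)^t = $29,488.75


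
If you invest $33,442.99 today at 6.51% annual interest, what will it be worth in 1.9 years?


Future value formula: FV = PV × (1 + r)^t
FV = $33,442.99 × (1 + 0.0651)^1.9
FV = $33,442.99 × 1.127306
FV = $37,700.48

FV = PV × (1 + r)^t = $37,700.48


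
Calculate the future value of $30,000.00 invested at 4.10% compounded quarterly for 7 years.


Compound interest formula: A = P(1 + r/n)^(nt)
A = $30,000.00 × (1 + 0.041/4)^(4 × 7)
Growth factor: (1 + 0.041/4)^28 = 1.330479
A = $30,000.00 × 1.330479
A = $39,914.37

A = P(1 + r/n)^(nt) = $39,914.37


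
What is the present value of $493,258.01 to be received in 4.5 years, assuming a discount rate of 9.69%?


Present value formula: PV = FV / (1 + r)^t
PV = $493,258.01 / (1 + 0.0969)^4.5
PV = $493,258.01 / 1.51618314
PV = $325,328.78

PV = FV / (1 + r)^t = $325,328.78


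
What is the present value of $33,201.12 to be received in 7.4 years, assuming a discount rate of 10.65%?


Present value formula: PV = FV / (1 + r)^t
PV = $33,201.12 / (1 + 0.1065)^7.4
PV = $33,201.12 / 2.1146597
PV = $15,700.46

PV = FV / (1 + r)^t = $15,700.46


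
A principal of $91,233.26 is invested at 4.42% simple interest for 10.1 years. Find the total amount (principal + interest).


Total amount formula: A = P(1 + rt) = P + P·r·t
Interest: I = P × r × t = $91,233.26 × 0.0442 × 10.1 = $40,728.35
A = P + I = $91,233.26 + $40,728.35 = $131,961.61

A = P + I = P(1 + rt) = $131,961.61


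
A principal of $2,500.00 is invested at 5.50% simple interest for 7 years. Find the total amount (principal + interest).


Total amount formula: A = P(1 + rt) = P + P·r·t
Interest: I = P × r × t = $2,500.00 × 0.055 × 7 = $962.50
A = P + I = $2,500.00 + $962.50 = $3,462.50

A = P + I = P(1 + rt) = $3,462.50


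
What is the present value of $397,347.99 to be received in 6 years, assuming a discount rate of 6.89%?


Present value formula: PV = FV / (1 + r)^t
PV = $397,347.99 / (1 + 0.0689)^6
PV = $397,347.99 / 1.4914973
PV = $266,408.79

PV = FV / (1 + r)^t = $266,408.79


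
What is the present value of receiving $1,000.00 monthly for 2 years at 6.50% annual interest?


Present value of an ordinary annuity: PV = PMT × (1 − (1 + r)^(−n)) / r
Monthly rate r = 0.065/12 ≈ 0.00541667, n = 24
PV = $1,000.00 × (1 − (1 + 0.065/12)^(−24)) / (0.065/12)
PV = $1,000.00 × 22.448578
PV = $22,448.58

PV = PMT × (1-(1+r)^(-n))/r = $22,448.58


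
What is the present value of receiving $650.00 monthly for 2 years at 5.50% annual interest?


Present value of an ordinary annuity: PV = PMT × (1 − (1 + r)^(−n)) / r
Monthly rate r = 0.055/12 ≈ 0.00458333, n = 24
PV = $650.00 × (1 − (1 + 0.055/12)^(−24)) / (0.055/12)
PV = $650.00 × 22.677971
PV = $14,740.68

PV = PMT × (1-(1+r)^(-n))/r = $14,740.68


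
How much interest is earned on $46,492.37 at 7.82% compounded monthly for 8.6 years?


Compound interest earned = final amount − principal.
A = P(1 + r/n)^(nt) = $46,492.37 × (1 + 0.0782/12)^(12 × 8.6) = $90,887.86
Interest = A − P = $90,887.86 − $46,492.37 = $44,395.49

Interest = A - P = $44,395.49


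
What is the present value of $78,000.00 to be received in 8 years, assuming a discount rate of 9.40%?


Present value formula: PV = FV / (1 + r)^t
PV = $78,000.00 / (1 + 0.094)^8
PV = $78,000.00 / 2.051817
PV = $38,015.09

PV = FV / (1 + r)^t = $38,015.09


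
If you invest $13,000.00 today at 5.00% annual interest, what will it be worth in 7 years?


Future value formula: FV = PV × (1 + r)^t
FV = $13,000.00 × (1 + 0.05)^7
FV = $13,000.00 × 1.4071004
FV = $18,292.31

FV = PV × (1 + r)^t = $18,292.31


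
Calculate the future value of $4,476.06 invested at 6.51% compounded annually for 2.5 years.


Compound interest formula: A = P(1 + r/n)^(nt)
A = $4,476.06 × (1 + 0.0651/1)^(1 × 2.5)
Growth factor: (1 + 0.0651/1)^2.5 = 1.170782
A = $4,476.06 × 1.170782
A = $5,240.49

A = P(1 + r/n)^(nt) = $5,240.49


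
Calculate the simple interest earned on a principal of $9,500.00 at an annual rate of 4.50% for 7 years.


Simple interest formula: I = P × r × t
I = $9,500.00 × 0.045 × 7
I = $2,992.50

I = P × r × t = $2,992.50


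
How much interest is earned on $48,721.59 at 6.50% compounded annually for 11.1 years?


Compound interest earned = final amount − principal.
A = P(1 + r/n)^(nt) = $48,721.59 × (1 + 0.065/1)^(1 × 11.1) = $98,017.16
Interest = A − P = $98,017.16 − $48,721.59 = $49,295.57

Interest = A - P = $49,295.57


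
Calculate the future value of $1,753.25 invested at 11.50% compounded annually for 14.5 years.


Compound interest formula: A = P(1 + r/n)^(nt)
A = $1,753.25 × (1 + 0.115/1)^(1 × 14.5)
Growth factor: (1 + 0.115/1)^14.5 = 4.847140
A = $1,753.25 × 4.847140
A = $8,498.25

A = P(1 + r/n)^(nt) = $8,498.25


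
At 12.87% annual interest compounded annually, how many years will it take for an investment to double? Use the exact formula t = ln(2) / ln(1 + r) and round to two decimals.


Doubling condition: (1 + r)^t = 2
Take ln of both sides: t × ln(1 + r) = ln(2)
t = ln(2) / ln(1 + r)
t = 0.693147 / 0.121067
t = 5.73

t = ln(2) / ln(1 + r) = 5.73 years


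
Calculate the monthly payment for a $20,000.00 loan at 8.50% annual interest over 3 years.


Loan payment formula: PMT = PV × r / (1 − (1 + r)^(−n))
Monthly rate r = 0.085/12 ≈ 0.00708333, n = 36 months
Denominator: 1 − (1 + 0.085/12)^(−36) = 0.224387
PMT = $20,000.00 × (0.085/12) / 0.224387
PMT = $631.35 per month

PMT = PV × r / (1-(1+r)^(-n)) = $631.35/month


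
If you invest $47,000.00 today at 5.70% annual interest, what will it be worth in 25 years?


Future value formula: FV = PV × (1 + r)^t
FV = $47,000.00 × (1 + 0.057)^25
FV = $47,000.00 × 3.9982936
FV = $187,919.80

FV = PV × (1 + r)^t = $187,919.80


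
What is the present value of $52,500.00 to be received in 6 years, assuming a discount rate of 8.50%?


Present value formula: PV = FV / (1 + r)^t
PV = $52,500.00 / (1 + 0.085)^6
PV = $52,500.00 / 1.6314675
PV = $32,179.62

PV = FV / (1 + r)^t = $32,179.62


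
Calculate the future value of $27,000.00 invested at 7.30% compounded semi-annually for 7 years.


Compound interest formula: A = P(1 + r/n)^(nt)
A = $27,000.00 × (1 + 0.073/2)^(2 × 7)
Growth factor: (1 + 0.073/2)^14 = 1.651849
A = $27,000.00 × 1.651849
A = $44,599.92

A = P(1 + r/n)^(nt) = $44,599.92


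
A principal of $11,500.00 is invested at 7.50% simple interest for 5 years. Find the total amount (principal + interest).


Total amount formula: A = P(1 + rt) = P + P·r·t
Interest: I = P × r × t = $11,500.00 × 0.075 × 5 = $4,312.50
A = P + I = $11,500.00 + $4,312.50 = $15,812.50

A = P + I = P(1 + rt) = $15,812.50


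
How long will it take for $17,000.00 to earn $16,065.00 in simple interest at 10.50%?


Rearrange the simple interest formula for t:
I = P × r × t  ⇒  t = I / (P × r)
t = $16,065.00 / ($17,000.00 × 0.105)
t = 9

t = I/(P×r) = 9 years


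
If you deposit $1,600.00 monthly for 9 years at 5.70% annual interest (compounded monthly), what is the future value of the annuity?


Future value of an ordinary annuity: FV = PMT × ((1 + r)^n − 1) / r
Monthly rate r = 0.057/12 = 0.00475, n = 108
FV = $1,600.00 × ((1 + 0.057/12)^108 − 1) / (0.057/12)
FV = $1,600.00 × 140.687827
FV = $225,100.52

FV = PMT × ((1+r)^n - 1)/r = $225,100.52


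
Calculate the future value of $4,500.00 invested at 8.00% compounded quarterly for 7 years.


Compound interest formula: A = P(1 + r/n)^(nt)
A = $4,500.00 × (1 + 0.08/4)^(4 × 7)
Growth factor: (1 + 0.08/4)^28 = 1.741024
A = $4,500.00 × 1.741024
A = $7,834.61

A = P(1 + r/n)^(nt) = $7,834.61


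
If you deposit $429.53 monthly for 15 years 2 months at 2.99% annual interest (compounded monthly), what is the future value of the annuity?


Future value of an ordinary annuity: FV = PMT × ((1 + r)^n − 1) / r
Monthly rate r = 0.0299/12 ≈ 0.00249167, n = 182
FV = $429.53 × ((1 + 0.0299/12)^182 − 1) / (0.0299/12)
FV = $429.53 × 229.925321
FV = $98,759.82

FV = PMT × ((1+r)^n - 1)/r = $98,759.82


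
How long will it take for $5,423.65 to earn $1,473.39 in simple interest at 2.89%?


Rearrange the simple interest formula for t:
I = P × r × t  ⇒  t = I / (P × r)
t = $1,473.39 / ($5,423.65 × 0.0289)
t = 9.4

t = I/(P×r) = 9.4 years


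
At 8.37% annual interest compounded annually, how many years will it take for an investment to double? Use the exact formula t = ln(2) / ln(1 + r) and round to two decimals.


Doubling condition: (1 + r)^t = 2
Take ln of both sides: t × ln(1 + r) = ln(2)
t = ln(2) / ln(1 + r)
t = 0.693147 / 0.080381
t = 8.62

t = ln(2) / ln(1 + r) = 8.62 years


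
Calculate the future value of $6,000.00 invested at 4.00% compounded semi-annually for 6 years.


Compound interest formula: A = P(1 + r/n)^(nt)
A = $6,000.00 × (1 + 0.04/2)^(2 × 6)
Growth factor: (1 + 0.04/2)^12 = 1.268242
A = $6,000.00 × 1.268242
A = $7,609.45

A = P(1 + r/n)^(nt) = $7,609.45


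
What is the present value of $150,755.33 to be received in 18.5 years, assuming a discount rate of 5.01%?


Present value formula: PV = FV / (1 + r)^t
PV = $150,755.33 / (1 + 0.0501)^18.5
PV = $150,755.33 / 2.4703994
PV = $61,024.68

PV = FV / (1 + r)^t = $61,024.68


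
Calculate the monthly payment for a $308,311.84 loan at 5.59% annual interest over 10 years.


Loan payment formula: PMT = PV × r / (1 − (1 + r)^(−n))
Monthly rate r = 0.0559/12 ≈ 0.00465833, n = 120 months
Denominator: 1 − (1 + 0.0559/12)^(−120) = 0.427477
PMT = $308,311.84 × (0.0559/12) / 0.427477
PMT = $3,359.76 per month

PMT = PV × r / (1-(1+r)^(-n)) = $3,359.76/month


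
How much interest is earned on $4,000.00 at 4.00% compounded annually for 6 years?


Compound interest earned = final amount − principal.
A = P(1 + r/n)^(nt) = $4,000.00 × (1 + 0.04/1)^(1 × 6) = $5,061.28
Interest = A − P = $5,061.28 − $4,000.00 = $1,061.28

Interest = A - P = $1,061.28


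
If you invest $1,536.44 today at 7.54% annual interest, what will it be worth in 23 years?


Future value formula: FV = PV × (1 + r)^t
FV = $1,536.44 × (1 + 0.0754)^23
FV = $1,536.44 × 5.322440
FV = $8,177.61

FV = PV × (1 + r)^t = $8,177.61


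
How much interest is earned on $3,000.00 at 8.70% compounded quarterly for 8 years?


Compound interest earned = final amount − principal.
A = P(1 + r/n)^(nt) = $3,000.00 × (1 + 0.087/4)^(4 × 8) = $5,972.41
Interest = A − P = $5,972.41 − $3,000.00 = $2,972.41

Interest = A - P = $2,972.41


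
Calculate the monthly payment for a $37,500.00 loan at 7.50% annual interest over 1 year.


Loan payment formula: PMT = PV × r / (1 − (1 + r)^(−n))
Monthly rate r = 0.075/12 = 0.00625, n = 12 months
Denominator: 1 − (1 + 0.075/12)^(−12) = 0.072040
PMT = $37,500.00 × (0.075/12) / 0.072040
PMT = $3,253.40 per month

PMT = PV × r / (1-(1+r)^(-n)) = $3,253.40/month


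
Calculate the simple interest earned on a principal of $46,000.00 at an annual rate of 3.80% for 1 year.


Simple interest formula: I = P × r × t
I = $46,000.00 × 0.038 × 1
I = $1,748.00

I = P × r × t = $1,748.00


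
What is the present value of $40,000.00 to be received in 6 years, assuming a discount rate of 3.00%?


Present value formula: PV = FV / (1 + r)^t
PV = $40,000.00 / (1 + 0.03)^6
PV = $40,000.00 / 1.1940523
PV = $33,499.37

PV = FV / (1 + r)^t = $33,499.37


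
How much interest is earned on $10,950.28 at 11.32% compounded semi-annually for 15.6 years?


Compound interest earned = final amount − principal.
A = P(1 + r/n)^(nt) = $10,950.28 × (1 + 0.1132/2)^(2 × 15.6) = $61,014.93
Interest = A − P = $61,014.93 − $10,950.28 = $50,064.65

Interest = A - P = $50,064.65


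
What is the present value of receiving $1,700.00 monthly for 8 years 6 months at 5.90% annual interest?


Present value of an ordinary annuity: PV = PMT × (1 − (1 + r)^(−n)) / r
Monthly rate r = 0.059/12 ≈ 0.00491667, n = 102
PV = $1,700.00 × (1 − (1 + 0.059/12)^(−102)) / (0.059/12)
PV = $1,700.00 × 80.061110
PV = $136,103.89

PV = PMT × (1-(1+r)^(-n))/r = $136,103.89


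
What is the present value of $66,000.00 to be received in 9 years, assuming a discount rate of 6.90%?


Present value formula: PV = FV / (1 + r)^t
PV = $66,000.00 / (1 + 0.069)^9
PV = $66,000.00 / 1.8230532
PV = $36,203.00

PV = FV / (1 + r)^t = $36,203.00


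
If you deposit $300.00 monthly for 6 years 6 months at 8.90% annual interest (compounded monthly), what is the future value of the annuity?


Future value of an ordinary annuity: FV = PMT × ((1 + r)^n − 1) / r
Monthly rate r = 0.089/12 ≈ 0.00741667, n = 78
FV = $300.00 × ((1 + 0.089/12)^78 − 1) / (0.089/12)
FV = $300.00 × 105.109006
FV = $31,532.70

FV = PMT × ((1+r)^n - 1)/r = $31,532.70


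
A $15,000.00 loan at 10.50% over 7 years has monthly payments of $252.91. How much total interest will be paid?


Total paid over the life of the loan = PMT × n.
Total paid = $252.91 × 84 = $21,244.44
Total interest = total paid − principal = $21,244.44 − $15,000.00 = $6,244.44

Total interest = (PMT × n) - PV = $6,244.44


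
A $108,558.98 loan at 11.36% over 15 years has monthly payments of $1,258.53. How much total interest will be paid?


Total paid over the life of the loan = PMT × n.
Total paid = $1,258.53 × 180 = $226,535.40
Total interest = total paid − principal = $226,535.40 − $108,558.98 = $117,976.42

Total interest = (PMT × n) - PV = $117,976.42


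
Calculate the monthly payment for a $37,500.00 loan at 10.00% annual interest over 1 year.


Loan payment formula: PMT = PV × r / (1 − (1 + r)^(−n))
Monthly rate r = 0.1/12 ≈ 0.00833333, n = 12 months
Denominator: 1 − (1 + 0.1/12)^(−12) = 0.09478757
PMT = $37,500.00 × (0.1/12) / 0.09478757
PMT = $3,296.85 per month

PMT = PV × r / (1-(1+r)^(-n)) = $3,296.85/month


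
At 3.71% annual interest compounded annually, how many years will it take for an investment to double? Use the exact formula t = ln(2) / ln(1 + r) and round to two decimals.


Doubling condition: (1 + r)^t = 2
Take ln of both sides: t × ln(1 + r) = ln(2)
t = ln(2) / ln(1 + r)
t = 0.693147 / 0.036428
t = 19.03

t = ln(2) / ln(1 + r) = 19.03 years


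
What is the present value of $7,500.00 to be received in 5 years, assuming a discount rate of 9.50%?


Present value formula: PV = FV / (1 + r)^t
PV = $7,500.00 / (1 + 0.095)^5
PV = $7,500.00 / 1.574239
PV = $4,764.21

PV = FV / (1 + r)^t = $4,764.21


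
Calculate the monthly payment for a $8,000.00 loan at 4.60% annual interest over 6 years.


Loan payment formula: PMT = PV × r / (1 − (1 + r)^(−n))
Monthly rate r = 0.046/12 ≈ 0.00383333, n = 72 months
Denominator: 1 − (1 + 0.046/12)^(−72) = 0.240787
PMT = $8,000.00 × (0.046/12) / 0.240787
PMT = $127.36 per month

PMT = PV × r / (1-(1+r)^(-n)) = $127.36/month


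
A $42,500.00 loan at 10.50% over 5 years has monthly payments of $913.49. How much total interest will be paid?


Total paid over the life of the loan = PMT × n.
Total paid = $913.49 × 60 = $54,809.40
Total interest = total paid − principal = $54,809.40 − $42,500.00 = $12,309.40

Total interest = (PMT × n) - PV = $12,309.40


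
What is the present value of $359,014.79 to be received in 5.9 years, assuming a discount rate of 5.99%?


Present value formula: PV = FV / (1 + r)^t
PV = $359,014.79 / (1 + 0.0599)^5.9
PV = $359,014.79 / 1.4094928
PV = $254,712.04

PV = FV / (1 + r)^t = $254,712.04


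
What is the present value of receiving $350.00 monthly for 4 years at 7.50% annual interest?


Present value of an ordinary annuity: PV = PMT × (1 − (1 + r)^(−n)) / r
Monthly rate r = 0.075/12 = 0.00625, n = 48
PV = $350.00 × (1 − (1 + 0.075/12)^(−48)) / (0.075/12)
PV = $350.00 × 41.358371
PV = $14,475.43

PV = PMT × (1-(1+r)^(-n))/r = $14,475.43


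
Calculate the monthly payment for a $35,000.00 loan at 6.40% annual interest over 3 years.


Loan payment formula: PMT = PV × r / (1 − (1 + r)^(−n))
Monthly rate r = 0.064/12 ≈ 0.00533333, n = 36 months
Denominator: 1 − (1 + 0.064/12)^(−36) = 0.174272
PMT = $35,000.00 × (0.064/12) / 0.174272
PMT = $1,071.12 per month

PMT = PV × r / (1-(1+r)^(-n)) = $1,071.12/month


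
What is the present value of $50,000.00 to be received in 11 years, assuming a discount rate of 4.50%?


Present value formula: PV = FV / (1 + r)^t
PV = $50,000.00 / (1 + 0.045)^11
PV = $50,000.00 / 1.622853
PV = $30,809.94

PV = FV / (1 + r)^t = $30,809.94


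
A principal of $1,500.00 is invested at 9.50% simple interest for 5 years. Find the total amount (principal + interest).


Total amount formula: A = P(1 + rt) = P + P·r·t
Interest: I = P × r × t = $1,500.00 × 0.095 × 5 = $712.50
A = P + I = $1,500.00 + $712.50 = $2,212.50

A = P + I = P(1 + rt) = $2,212.50
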